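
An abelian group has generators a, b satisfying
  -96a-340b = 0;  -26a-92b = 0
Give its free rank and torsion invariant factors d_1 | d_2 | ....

Answer: M ≅ ℤ/2 ⊕ ℤ/4

Derivation:
rank_ℚ(R)=2; free=2−2=0
SNF(R) diag = [2, 4] → torsion [2, 4]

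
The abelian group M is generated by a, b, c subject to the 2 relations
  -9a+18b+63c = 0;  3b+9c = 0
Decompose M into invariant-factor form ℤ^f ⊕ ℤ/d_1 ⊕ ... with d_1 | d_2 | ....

Answer: M ≅ ℤ^1 ⊕ ℤ/3 ⊕ ℤ/9

Derivation:
rank_ℚ(R)=2; free=3−2=1
SNF(R) diag = [3, 9] → torsion [3, 9]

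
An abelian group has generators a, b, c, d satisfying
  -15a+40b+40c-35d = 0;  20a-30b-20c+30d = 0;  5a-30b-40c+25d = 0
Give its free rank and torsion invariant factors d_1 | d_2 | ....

rank_ℚ(R)=3; free=4−3=1
SNF(R) diag = [5, 10, 10] → torsion [5, 10, 10]

Answer: M ≅ ℤ^1 ⊕ ℤ/5 ⊕ ℤ/10 ⊕ ℤ/10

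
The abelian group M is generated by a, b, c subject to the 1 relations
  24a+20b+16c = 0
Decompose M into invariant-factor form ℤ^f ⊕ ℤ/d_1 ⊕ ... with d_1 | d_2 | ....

rank_ℚ(R)=1; free=3−1=2
SNF(R) diag = [4] → torsion [4]

Answer: M ≅ ℤ^2 ⊕ ℤ/4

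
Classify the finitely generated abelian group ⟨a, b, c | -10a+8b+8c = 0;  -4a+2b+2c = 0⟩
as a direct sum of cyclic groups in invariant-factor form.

Answer: M ≅ ℤ^1 ⊕ ℤ/2 ⊕ ℤ/6

Derivation:
rank_ℚ(R)=2; free=3−2=1
SNF(R) diag = [2, 6] → torsion [2, 6]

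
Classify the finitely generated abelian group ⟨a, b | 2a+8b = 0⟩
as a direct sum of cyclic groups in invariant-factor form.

rank_ℚ(R)=1; free=2−1=1
SNF(R) diag = [2] → torsion [2]

Answer: M ≅ ℤ^1 ⊕ ℤ/2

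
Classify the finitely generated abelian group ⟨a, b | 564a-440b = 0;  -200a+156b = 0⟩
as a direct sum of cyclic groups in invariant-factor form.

rank_ℚ(R)=2; free=2−2=0
SNF(R) diag = [4, 4] → torsion [4, 4]

Answer: M ≅ ℤ/4 ⊕ ℤ/4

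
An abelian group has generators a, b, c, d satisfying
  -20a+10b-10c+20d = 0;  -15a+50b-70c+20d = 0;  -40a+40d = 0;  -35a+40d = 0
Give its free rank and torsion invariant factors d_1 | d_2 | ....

rank_ℚ(R)=4; free=4−4=0
SNF(R) diag = [5, 10, 20, 40] → torsion [5, 10, 20, 40]

Answer: M ≅ ℤ/5 ⊕ ℤ/10 ⊕ ℤ/20 ⊕ ℤ/40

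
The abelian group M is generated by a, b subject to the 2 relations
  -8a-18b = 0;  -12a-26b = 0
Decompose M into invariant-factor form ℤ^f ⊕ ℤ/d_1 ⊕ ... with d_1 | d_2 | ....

Answer: M ≅ ℤ/2 ⊕ ℤ/4

Derivation:
rank_ℚ(R)=2; free=2−2=0
SNF(R) diag = [2, 4] → torsion [2, 4]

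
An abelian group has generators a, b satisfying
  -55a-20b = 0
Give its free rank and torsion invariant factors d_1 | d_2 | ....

Answer: M ≅ ℤ^1 ⊕ ℤ/5

Derivation:
rank_ℚ(R)=1; free=2−1=1
SNF(R) diag = [5] → torsion [5]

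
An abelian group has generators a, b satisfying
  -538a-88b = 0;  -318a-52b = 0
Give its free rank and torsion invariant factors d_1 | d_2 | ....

rank_ℚ(R)=2; free=2−2=0
SNF(R) diag = [2, 4] → torsion [2, 4]

Answer: M ≅ ℤ/2 ⊕ ℤ/4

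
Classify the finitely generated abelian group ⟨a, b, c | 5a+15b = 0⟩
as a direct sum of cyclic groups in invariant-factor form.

rank_ℚ(R)=1; free=3−1=2
SNF(R) diag = [5] → torsion [5]

Answer: M ≅ ℤ^2 ⊕ ℤ/5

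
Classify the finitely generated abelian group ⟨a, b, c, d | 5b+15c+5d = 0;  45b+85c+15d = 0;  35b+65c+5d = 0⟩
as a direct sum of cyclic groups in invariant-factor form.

rank_ℚ(R)=3; free=4−3=1
SNF(R) diag = [5, 10, 30] → torsion [5, 10, 30]

Answer: M ≅ ℤ^1 ⊕ ℤ/5 ⊕ ℤ/10 ⊕ ℤ/30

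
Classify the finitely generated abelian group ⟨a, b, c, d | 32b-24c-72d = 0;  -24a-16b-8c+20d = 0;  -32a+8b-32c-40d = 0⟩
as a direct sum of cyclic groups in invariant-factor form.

rank_ℚ(R)=3; free=4−3=1
SNF(R) diag = [4, 8, 8] → torsion [4, 8, 8]

Answer: M ≅ ℤ^1 ⊕ ℤ/4 ⊕ ℤ/8 ⊕ ℤ/8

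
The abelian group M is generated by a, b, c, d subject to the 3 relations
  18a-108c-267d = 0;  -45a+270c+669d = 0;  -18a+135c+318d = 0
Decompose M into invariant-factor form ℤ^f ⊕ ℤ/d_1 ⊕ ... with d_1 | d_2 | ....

Answer: M ≅ ℤ^1 ⊕ ℤ/3 ⊕ ℤ/9 ⊕ ℤ/27

Derivation:
rank_ℚ(R)=3; free=4−3=1
SNF(R) diag = [3, 9, 27] → torsion [3, 9, 27]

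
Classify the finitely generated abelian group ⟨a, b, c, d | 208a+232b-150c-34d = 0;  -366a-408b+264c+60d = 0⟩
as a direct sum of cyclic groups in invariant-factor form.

rank_ℚ(R)=2; free=4−2=2
SNF(R) diag = [2, 6] → torsion [2, 6]

Answer: M ≅ ℤ^2 ⊕ ℤ/2 ⊕ ℤ/6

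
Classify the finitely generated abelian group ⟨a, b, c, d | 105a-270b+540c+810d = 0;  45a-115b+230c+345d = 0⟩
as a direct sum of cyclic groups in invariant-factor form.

rank_ℚ(R)=2; free=4−2=2
SNF(R) diag = [5, 15] → torsion [5, 15]

Answer: M ≅ ℤ^2 ⊕ ℤ/5 ⊕ ℤ/15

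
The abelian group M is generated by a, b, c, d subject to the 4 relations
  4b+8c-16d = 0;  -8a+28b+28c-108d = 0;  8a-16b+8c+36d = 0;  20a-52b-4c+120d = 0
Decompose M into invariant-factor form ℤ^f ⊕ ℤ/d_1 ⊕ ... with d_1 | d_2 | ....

rank_ℚ(R)=4; free=4−4=0
SNF(R) diag = [4, 4, 12, 36] → torsion [4, 4, 12, 36]

Answer: M ≅ ℤ/4 ⊕ ℤ/4 ⊕ ℤ/12 ⊕ ℤ/36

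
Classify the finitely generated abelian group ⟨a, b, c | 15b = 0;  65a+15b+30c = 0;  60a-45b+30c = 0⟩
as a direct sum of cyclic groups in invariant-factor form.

Answer: M ≅ ℤ/5 ⊕ ℤ/15 ⊕ ℤ/30

Derivation:
rank_ℚ(R)=3; free=3−3=0
SNF(R) diag = [5, 15, 30] → torsion [5, 15, 30]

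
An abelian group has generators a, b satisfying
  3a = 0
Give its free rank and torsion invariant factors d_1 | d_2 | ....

Answer: M ≅ ℤ^1 ⊕ ℤ/3

Derivation:
rank_ℚ(R)=1; free=2−1=1
SNF(R) diag = [3] → torsion [3]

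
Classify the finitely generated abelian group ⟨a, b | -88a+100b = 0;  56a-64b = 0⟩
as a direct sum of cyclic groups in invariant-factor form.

Answer: M ≅ ℤ/4 ⊕ ℤ/8

Derivation:
rank_ℚ(R)=2; free=2−2=0
SNF(R) diag = [4, 8] → torsion [4, 8]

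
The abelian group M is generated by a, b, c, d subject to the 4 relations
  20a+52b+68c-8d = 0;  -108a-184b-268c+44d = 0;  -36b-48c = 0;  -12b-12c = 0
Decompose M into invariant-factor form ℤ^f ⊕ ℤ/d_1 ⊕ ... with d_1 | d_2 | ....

Answer: M ≅ ℤ/4 ⊕ ℤ/4 ⊕ ℤ/12 ⊕ ℤ/12

Derivation:
rank_ℚ(R)=4; free=4−4=0
SNF(R) diag = [4, 4, 12, 12] → torsion [4, 4, 12, 12]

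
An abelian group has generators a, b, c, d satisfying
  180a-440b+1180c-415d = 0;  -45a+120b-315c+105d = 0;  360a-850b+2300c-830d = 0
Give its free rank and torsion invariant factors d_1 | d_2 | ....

Answer: M ≅ ℤ^1 ⊕ ℤ/5 ⊕ ℤ/15 ⊕ ℤ/30

Derivation:
rank_ℚ(R)=3; free=4−3=1
SNF(R) diag = [5, 15, 30] → torsion [5, 15, 30]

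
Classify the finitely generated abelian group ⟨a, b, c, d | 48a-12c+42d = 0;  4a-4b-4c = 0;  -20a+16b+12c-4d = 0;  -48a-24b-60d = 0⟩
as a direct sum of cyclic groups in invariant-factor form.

rank_ℚ(R)=4; free=4−4=0
SNF(R) diag = [2, 4, 12, 24] → torsion [2, 4, 12, 24]

Answer: M ≅ ℤ/2 ⊕ ℤ/4 ⊕ ℤ/12 ⊕ ℤ/24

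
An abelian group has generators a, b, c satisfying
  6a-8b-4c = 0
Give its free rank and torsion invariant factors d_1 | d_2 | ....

rank_ℚ(R)=1; free=3−1=2
SNF(R) diag = [2] → torsion [2]

Answer: M ≅ ℤ^2 ⊕ ℤ/2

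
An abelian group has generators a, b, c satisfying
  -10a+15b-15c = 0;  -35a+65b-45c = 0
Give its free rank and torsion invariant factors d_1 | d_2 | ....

Answer: M ≅ ℤ^1 ⊕ ℤ/5 ⊕ ℤ/5

Derivation:
rank_ℚ(R)=2; free=3−2=1
SNF(R) diag = [5, 5] → torsion [5, 5]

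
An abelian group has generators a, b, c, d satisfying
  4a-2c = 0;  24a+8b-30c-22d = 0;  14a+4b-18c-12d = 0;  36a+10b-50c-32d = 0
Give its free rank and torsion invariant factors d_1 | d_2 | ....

rank_ℚ(R)=4; free=4−4=0
SNF(R) diag = [2, 2, 2, 2] → torsion [2, 2, 2, 2]

Answer: M ≅ ℤ/2 ⊕ ℤ/2 ⊕ ℤ/2 ⊕ ℤ/2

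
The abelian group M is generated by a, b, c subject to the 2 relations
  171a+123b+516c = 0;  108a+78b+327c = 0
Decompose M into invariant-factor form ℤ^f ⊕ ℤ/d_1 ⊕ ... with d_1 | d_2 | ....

Answer: M ≅ ℤ^1 ⊕ ℤ/3 ⊕ ℤ/9

Derivation:
rank_ℚ(R)=2; free=3−2=1
SNF(R) diag = [3, 9] → torsion [3, 9]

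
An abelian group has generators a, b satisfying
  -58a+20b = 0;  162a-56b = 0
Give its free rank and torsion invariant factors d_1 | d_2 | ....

Answer: M ≅ ℤ/2 ⊕ ℤ/4

Derivation:
rank_ℚ(R)=2; free=2−2=0
SNF(R) diag = [2, 4] → torsion [2, 4]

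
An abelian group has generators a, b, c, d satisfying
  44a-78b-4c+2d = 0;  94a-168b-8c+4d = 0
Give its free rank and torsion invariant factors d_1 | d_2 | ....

Answer: M ≅ ℤ^2 ⊕ ℤ/2 ⊕ ℤ/6

Derivation:
rank_ℚ(R)=2; free=4−2=2
SNF(R) diag = [2, 6] → torsion [2, 6]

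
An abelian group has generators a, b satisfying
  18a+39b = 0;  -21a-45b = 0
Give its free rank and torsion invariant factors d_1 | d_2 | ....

rank_ℚ(R)=2; free=2−2=0
SNF(R) diag = [3, 3] → torsion [3, 3]

Answer: M ≅ ℤ/3 ⊕ ℤ/3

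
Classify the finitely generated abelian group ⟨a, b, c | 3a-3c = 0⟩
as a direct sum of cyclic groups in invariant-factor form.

rank_ℚ(R)=1; free=3−1=2
SNF(R) diag = [3] → torsion [3]

Answer: M ≅ ℤ^2 ⊕ ℤ/3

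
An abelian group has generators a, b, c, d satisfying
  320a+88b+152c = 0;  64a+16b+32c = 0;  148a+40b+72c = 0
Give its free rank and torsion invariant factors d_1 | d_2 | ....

rank_ℚ(R)=3; free=4−3=1
SNF(R) diag = [4, 8, 16] → torsion [4, 8, 16]

Answer: M ≅ ℤ^1 ⊕ ℤ/4 ⊕ ℤ/8 ⊕ ℤ/16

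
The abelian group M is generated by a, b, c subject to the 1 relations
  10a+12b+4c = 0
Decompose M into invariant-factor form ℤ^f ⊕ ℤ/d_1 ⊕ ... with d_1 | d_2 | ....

rank_ℚ(R)=1; free=3−1=2
SNF(R) diag = [2] → torsion [2]

Answer: M ≅ ℤ^2 ⊕ ℤ/2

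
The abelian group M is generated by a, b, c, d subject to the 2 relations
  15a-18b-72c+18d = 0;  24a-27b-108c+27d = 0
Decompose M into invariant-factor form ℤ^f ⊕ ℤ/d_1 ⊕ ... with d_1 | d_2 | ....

Answer: M ≅ ℤ^2 ⊕ ℤ/3 ⊕ ℤ/9

Derivation:
rank_ℚ(R)=2; free=4−2=2
SNF(R) diag = [3, 9] → torsion [3, 9]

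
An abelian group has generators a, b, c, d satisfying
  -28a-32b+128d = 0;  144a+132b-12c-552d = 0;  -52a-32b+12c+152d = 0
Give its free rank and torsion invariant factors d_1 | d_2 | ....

Answer: M ≅ ℤ^1 ⊕ ℤ/4 ⊕ ℤ/12 ⊕ ℤ/36

Derivation:
rank_ℚ(R)=3; free=4−3=1
SNF(R) diag = [4, 12, 36] → torsion [4, 12, 36]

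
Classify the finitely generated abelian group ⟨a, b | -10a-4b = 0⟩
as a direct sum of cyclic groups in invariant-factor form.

rank_ℚ(R)=1; free=2−1=1
SNF(R) diag = [2] → torsion [2]

Answer: M ≅ ℤ^1 ⊕ ℤ/2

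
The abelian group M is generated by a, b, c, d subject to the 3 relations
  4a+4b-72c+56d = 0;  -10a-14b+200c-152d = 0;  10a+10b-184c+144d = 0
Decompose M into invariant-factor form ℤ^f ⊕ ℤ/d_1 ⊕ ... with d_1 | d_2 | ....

Answer: M ≅ ℤ^1 ⊕ ℤ/2 ⊕ ℤ/4 ⊕ ℤ/8

Derivation:
rank_ℚ(R)=3; free=4−3=1
SNF(R) diag = [2, 4, 8] → torsion [2, 4, 8]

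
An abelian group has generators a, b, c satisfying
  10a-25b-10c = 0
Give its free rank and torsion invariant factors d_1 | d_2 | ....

rank_ℚ(R)=1; free=3−1=2
SNF(R) diag = [5] → torsion [5]

Answer: M ≅ ℤ^2 ⊕ ℤ/5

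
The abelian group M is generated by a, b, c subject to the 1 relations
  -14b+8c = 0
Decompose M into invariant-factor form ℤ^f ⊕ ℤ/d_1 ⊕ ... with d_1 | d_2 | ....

rank_ℚ(R)=1; free=3−1=2
SNF(R) diag = [2] → torsion [2]

Answer: M ≅ ℤ^2 ⊕ ℤ/2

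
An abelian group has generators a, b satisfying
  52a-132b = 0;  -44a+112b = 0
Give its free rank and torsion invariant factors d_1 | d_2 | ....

rank_ℚ(R)=2; free=2−2=0
SNF(R) diag = [4, 4] → torsion [4, 4]

Answer: M ≅ ℤ/4 ⊕ ℤ/4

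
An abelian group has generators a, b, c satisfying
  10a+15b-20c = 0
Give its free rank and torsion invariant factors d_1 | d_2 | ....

rank_ℚ(R)=1; free=3−1=2
SNF(R) diag = [5] → torsion [5]

Answer: M ≅ ℤ^2 ⊕ ℤ/5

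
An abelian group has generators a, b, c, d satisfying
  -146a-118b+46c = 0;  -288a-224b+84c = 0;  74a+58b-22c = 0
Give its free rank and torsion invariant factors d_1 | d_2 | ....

rank_ℚ(R)=3; free=4−3=1
SNF(R) diag = [2, 4, 12] → torsion [2, 4, 12]

Answer: M ≅ ℤ^1 ⊕ ℤ/2 ⊕ ℤ/4 ⊕ ℤ/12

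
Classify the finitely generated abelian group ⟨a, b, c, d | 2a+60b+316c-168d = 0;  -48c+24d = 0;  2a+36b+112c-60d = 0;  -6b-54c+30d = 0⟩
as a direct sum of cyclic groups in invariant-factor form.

rank_ℚ(R)=4; free=4−4=0
SNF(R) diag = [2, 6, 12, 24] → torsion [2, 6, 12, 24]

Answer: M ≅ ℤ/2 ⊕ ℤ/6 ⊕ ℤ/12 ⊕ ℤ/24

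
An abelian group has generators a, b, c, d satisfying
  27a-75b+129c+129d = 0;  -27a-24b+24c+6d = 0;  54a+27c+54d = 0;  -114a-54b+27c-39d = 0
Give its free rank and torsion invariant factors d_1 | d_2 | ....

Answer: M ≅ ℤ/3 ⊕ ℤ/3 ⊕ ℤ/9 ⊕ ℤ/27

Derivation:
rank_ℚ(R)=4; free=4−4=0
SNF(R) diag = [3, 3, 9, 27] → torsion [3, 3, 9, 27]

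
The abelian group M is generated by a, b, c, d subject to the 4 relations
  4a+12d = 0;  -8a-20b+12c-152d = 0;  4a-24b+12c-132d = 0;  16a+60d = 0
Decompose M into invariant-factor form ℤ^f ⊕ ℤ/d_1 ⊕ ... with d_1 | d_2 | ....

Answer: M ≅ ℤ/4 ⊕ ℤ/4 ⊕ ℤ/12 ⊕ ℤ/12

Derivation:
rank_ℚ(R)=4; free=4−4=0
SNF(R) diag = [4, 4, 12, 12] → torsion [4, 4, 12, 12]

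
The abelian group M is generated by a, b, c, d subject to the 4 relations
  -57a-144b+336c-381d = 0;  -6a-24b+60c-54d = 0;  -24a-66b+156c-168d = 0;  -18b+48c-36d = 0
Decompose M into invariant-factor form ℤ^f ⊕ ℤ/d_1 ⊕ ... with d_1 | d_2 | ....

rank_ℚ(R)=4; free=4−4=0
SNF(R) diag = [3, 6, 12, 12] → torsion [3, 6, 12, 12]

Answer: M ≅ ℤ/3 ⊕ ℤ/6 ⊕ ℤ/12 ⊕ ℤ/12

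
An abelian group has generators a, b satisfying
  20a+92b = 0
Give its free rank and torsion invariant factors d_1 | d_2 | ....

rank_ℚ(R)=1; free=2−1=1
SNF(R) diag = [4] → torsion [4]

Answer: M ≅ ℤ^1 ⊕ ℤ/4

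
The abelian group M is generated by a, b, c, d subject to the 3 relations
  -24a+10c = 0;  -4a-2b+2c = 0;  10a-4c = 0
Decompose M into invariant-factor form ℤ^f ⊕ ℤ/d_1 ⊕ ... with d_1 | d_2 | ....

rank_ℚ(R)=3; free=4−3=1
SNF(R) diag = [2, 2, 2] → torsion [2, 2, 2]

Answer: M ≅ ℤ^1 ⊕ ℤ/2 ⊕ ℤ/2 ⊕ ℤ/2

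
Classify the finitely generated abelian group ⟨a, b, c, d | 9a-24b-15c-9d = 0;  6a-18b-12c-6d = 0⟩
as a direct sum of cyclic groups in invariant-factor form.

Answer: M ≅ ℤ^2 ⊕ ℤ/3 ⊕ ℤ/6

Derivation:
rank_ℚ(R)=2; free=4−2=2
SNF(R) diag = [3, 6] → torsion [3, 6]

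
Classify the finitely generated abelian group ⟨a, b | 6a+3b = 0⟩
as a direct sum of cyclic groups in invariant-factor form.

rank_ℚ(R)=1; free=2−1=1
SNF(R) diag = [3] → torsion [3]

Answer: M ≅ ℤ^1 ⊕ ℤ/3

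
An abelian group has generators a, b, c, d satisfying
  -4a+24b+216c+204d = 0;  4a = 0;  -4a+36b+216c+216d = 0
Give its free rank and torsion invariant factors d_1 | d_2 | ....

rank_ℚ(R)=3; free=4−3=1
SNF(R) diag = [4, 12, 36] → torsion [4, 12, 36]

Answer: M ≅ ℤ^1 ⊕ ℤ/4 ⊕ ℤ/12 ⊕ ℤ/36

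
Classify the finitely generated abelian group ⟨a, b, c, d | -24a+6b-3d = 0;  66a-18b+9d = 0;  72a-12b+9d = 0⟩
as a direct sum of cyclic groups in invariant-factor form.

Answer: M ≅ ℤ^1 ⊕ ℤ/3 ⊕ ℤ/6 ⊕ ℤ/6

Derivation:
rank_ℚ(R)=3; free=4−3=1
SNF(R) diag = [3, 6, 6] → torsion [3, 6, 6]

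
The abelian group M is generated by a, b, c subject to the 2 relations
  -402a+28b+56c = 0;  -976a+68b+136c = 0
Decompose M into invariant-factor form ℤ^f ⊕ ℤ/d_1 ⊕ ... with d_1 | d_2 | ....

rank_ℚ(R)=2; free=3−2=1
SNF(R) diag = [2, 4] → torsion [2, 4]

Answer: M ≅ ℤ^1 ⊕ ℤ/2 ⊕ ℤ/4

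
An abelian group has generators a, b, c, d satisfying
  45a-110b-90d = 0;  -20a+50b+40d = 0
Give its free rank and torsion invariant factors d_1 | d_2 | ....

Answer: M ≅ ℤ^2 ⊕ ℤ/5 ⊕ ℤ/10

Derivation:
rank_ℚ(R)=2; free=4−2=2
SNF(R) diag = [5, 10] → torsion [5, 10]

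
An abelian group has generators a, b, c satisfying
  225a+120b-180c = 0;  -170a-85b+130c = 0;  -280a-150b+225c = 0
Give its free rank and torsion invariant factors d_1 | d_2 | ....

rank_ℚ(R)=3; free=3−3=0
SNF(R) diag = [5, 5, 15] → torsion [5, 5, 15]

Answer: M ≅ ℤ/5 ⊕ ℤ/5 ⊕ ℤ/15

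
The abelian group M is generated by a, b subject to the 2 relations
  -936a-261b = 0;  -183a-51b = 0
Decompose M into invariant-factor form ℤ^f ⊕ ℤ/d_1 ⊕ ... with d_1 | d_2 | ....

rank_ℚ(R)=2; free=2−2=0
SNF(R) diag = [3, 9] → torsion [3, 9]

Answer: M ≅ ℤ/3 ⊕ ℤ/9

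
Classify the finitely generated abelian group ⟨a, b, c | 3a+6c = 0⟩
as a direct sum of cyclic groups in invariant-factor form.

rank_ℚ(R)=1; free=3−1=2
SNF(R) diag = [3] → torsion [3]

Answer: M ≅ ℤ^2 ⊕ ℤ/3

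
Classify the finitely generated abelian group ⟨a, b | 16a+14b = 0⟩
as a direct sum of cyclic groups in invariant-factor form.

rank_ℚ(R)=1; free=2−1=1
SNF(R) diag = [2] → torsion [2]

Answer: M ≅ ℤ^1 ⊕ ℤ/2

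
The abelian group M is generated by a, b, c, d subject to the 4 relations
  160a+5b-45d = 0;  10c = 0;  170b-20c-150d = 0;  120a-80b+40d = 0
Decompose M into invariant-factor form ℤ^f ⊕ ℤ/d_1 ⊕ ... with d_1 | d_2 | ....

rank_ℚ(R)=4; free=4−4=0
SNF(R) diag = [5, 10, 20, 40] → torsion [5, 10, 20, 40]

Answer: M ≅ ℤ/5 ⊕ ℤ/10 ⊕ ℤ/20 ⊕ ℤ/40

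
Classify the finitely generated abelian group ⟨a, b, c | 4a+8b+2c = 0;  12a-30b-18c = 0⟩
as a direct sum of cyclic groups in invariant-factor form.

Answer: M ≅ ℤ^1 ⊕ ℤ/2 ⊕ ℤ/6

Derivation:
rank_ℚ(R)=2; free=3−2=1
SNF(R) diag = [2, 6] → torsion [2, 6]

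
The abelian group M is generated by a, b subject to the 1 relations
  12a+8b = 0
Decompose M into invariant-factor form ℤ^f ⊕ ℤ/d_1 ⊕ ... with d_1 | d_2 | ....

Answer: M ≅ ℤ^1 ⊕ ℤ/4

Derivation:
rank_ℚ(R)=1; free=2−1=1
SNF(R) diag = [4] → torsion [4]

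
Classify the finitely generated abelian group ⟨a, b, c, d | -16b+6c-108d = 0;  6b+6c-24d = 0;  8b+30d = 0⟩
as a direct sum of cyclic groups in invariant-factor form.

rank_ℚ(R)=3; free=4−3=1
SNF(R) diag = [2, 6, 6] → torsion [2, 6, 6]

Answer: M ≅ ℤ^1 ⊕ ℤ/2 ⊕ ℤ/6 ⊕ ℤ/6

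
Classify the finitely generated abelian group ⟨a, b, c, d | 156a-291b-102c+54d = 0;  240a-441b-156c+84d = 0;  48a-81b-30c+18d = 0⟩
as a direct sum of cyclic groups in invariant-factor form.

Answer: M ≅ ℤ^1 ⊕ ℤ/3 ⊕ ℤ/6 ⊕ ℤ/12

Derivation:
rank_ℚ(R)=3; free=4−3=1
SNF(R) diag = [3, 6, 12] → torsion [3, 6, 12]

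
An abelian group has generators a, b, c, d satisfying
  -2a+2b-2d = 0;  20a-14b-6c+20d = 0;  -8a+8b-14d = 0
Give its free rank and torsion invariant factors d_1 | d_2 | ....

Answer: M ≅ ℤ^1 ⊕ ℤ/2 ⊕ ℤ/6 ⊕ ℤ/6

Derivation:
rank_ℚ(R)=3; free=4−3=1
SNF(R) diag = [2, 6, 6] → torsion [2, 6, 6]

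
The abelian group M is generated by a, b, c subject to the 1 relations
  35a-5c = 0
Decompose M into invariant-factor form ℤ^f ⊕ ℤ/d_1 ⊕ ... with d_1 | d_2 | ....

Answer: M ≅ ℤ^2 ⊕ ℤ/5

Derivation:
rank_ℚ(R)=1; free=3−1=2
SNF(R) diag = [5] → torsion [5]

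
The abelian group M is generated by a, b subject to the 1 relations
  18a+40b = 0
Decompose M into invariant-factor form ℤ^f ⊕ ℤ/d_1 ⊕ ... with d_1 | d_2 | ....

rank_ℚ(R)=1; free=2−1=1
SNF(R) diag = [2] → torsion [2]

Answer: M ≅ ℤ^1 ⊕ ℤ/2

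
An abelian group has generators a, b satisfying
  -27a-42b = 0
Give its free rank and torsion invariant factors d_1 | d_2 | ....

rank_ℚ(R)=1; free=2−1=1
SNF(R) diag = [3] → torsion [3]

Answer: M ≅ ℤ^1 ⊕ ℤ/3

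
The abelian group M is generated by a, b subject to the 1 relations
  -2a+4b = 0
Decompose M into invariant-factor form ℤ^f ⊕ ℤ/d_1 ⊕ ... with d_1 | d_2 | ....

rank_ℚ(R)=1; free=2−1=1
SNF(R) diag = [2] → torsion [2]

Answer: M ≅ ℤ^1 ⊕ ℤ/2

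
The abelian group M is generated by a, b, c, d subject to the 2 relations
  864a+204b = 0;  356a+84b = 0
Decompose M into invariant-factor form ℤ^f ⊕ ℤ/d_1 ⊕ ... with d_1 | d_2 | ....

rank_ℚ(R)=2; free=4−2=2
SNF(R) diag = [4, 12] → torsion [4, 12]

Answer: M ≅ ℤ^2 ⊕ ℤ/4 ⊕ ℤ/12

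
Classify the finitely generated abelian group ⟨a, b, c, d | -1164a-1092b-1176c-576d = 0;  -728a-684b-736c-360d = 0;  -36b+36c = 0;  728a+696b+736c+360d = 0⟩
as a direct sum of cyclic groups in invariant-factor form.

rank_ℚ(R)=4; free=4−4=0
SNF(R) diag = [4, 12, 36, 72] → torsion [4, 12, 36, 72]

Answer: M ≅ ℤ/4 ⊕ ℤ/12 ⊕ ℤ/36 ⊕ ℤ/72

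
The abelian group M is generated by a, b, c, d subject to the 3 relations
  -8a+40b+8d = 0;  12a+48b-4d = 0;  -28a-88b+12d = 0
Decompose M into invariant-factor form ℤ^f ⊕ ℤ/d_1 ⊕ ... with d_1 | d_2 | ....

Answer: M ≅ ℤ^1 ⊕ ℤ/4 ⊕ ℤ/8 ⊕ ℤ/24

Derivation:
rank_ℚ(R)=3; free=4−3=1
SNF(R) diag = [4, 8, 24] → torsion [4, 8, 24]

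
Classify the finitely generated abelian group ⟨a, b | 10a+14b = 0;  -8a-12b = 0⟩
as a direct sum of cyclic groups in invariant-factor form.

rank_ℚ(R)=2; free=2−2=0
SNF(R) diag = [2, 4] → torsion [2, 4]

Answer: M ≅ ℤ/2 ⊕ ℤ/4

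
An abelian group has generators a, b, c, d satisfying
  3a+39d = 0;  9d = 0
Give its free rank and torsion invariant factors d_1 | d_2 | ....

rank_ℚ(R)=2; free=4−2=2
SNF(R) diag = [3, 9] → torsion [3, 9]

Answer: M ≅ ℤ^2 ⊕ ℤ/3 ⊕ ℤ/9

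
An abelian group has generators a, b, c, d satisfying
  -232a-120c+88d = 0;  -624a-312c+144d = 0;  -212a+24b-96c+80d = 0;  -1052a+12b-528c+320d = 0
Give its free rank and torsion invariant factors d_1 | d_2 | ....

rank_ℚ(R)=4; free=4−4=0
SNF(R) diag = [4, 12, 24, 72] → torsion [4, 12, 24, 72]

Answer: M ≅ ℤ/4 ⊕ ℤ/12 ⊕ ℤ/24 ⊕ ℤ/72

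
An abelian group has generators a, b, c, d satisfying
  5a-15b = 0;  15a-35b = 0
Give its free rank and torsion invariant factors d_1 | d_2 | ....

rank_ℚ(R)=2; free=4−2=2
SNF(R) diag = [5, 10] → torsion [5, 10]

Answer: M ≅ ℤ^2 ⊕ ℤ/5 ⊕ ℤ/10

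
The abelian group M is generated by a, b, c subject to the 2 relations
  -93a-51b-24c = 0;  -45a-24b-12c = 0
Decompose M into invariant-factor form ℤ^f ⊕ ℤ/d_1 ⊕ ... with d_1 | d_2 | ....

Answer: M ≅ ℤ^1 ⊕ ℤ/3 ⊕ ℤ/3

Derivation:
rank_ℚ(R)=2; free=3−2=1
SNF(R) diag = [3, 3] → torsion [3, 3]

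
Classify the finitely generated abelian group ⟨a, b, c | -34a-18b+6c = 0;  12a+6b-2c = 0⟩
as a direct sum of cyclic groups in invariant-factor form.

Answer: M ≅ ℤ^1 ⊕ ℤ/2 ⊕ ℤ/2

Derivation:
rank_ℚ(R)=2; free=3−2=1
SNF(R) diag = [2, 2] → torsion [2, 2]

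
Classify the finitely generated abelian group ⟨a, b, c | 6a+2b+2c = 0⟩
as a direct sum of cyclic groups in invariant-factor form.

rank_ℚ(R)=1; free=3−1=2
SNF(R) diag = [2] → torsion [2]

Answer: M ≅ ℤ^2 ⊕ ℤ/2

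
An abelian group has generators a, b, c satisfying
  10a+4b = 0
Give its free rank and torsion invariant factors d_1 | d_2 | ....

Answer: M ≅ ℤ^2 ⊕ ℤ/2

Derivation:
rank_ℚ(R)=1; free=3−1=2
SNF(R) diag = [2] → torsion [2]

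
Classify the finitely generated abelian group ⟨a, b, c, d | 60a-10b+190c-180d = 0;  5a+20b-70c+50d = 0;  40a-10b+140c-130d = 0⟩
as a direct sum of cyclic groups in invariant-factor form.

rank_ℚ(R)=3; free=4−3=1
SNF(R) diag = [5, 10, 10] → torsion [5, 10, 10]

Answer: M ≅ ℤ^1 ⊕ ℤ/5 ⊕ ℤ/10 ⊕ ℤ/10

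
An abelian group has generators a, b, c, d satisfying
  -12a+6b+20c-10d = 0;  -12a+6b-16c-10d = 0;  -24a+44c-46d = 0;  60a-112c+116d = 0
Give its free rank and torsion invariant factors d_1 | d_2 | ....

Answer: M ≅ ℤ/2 ⊕ ℤ/6 ⊕ ℤ/12 ⊕ ℤ/36

Derivation:
rank_ℚ(R)=4; free=4−4=0
SNF(R) diag = [2, 6, 12, 36] → torsion [2, 6, 12, 36]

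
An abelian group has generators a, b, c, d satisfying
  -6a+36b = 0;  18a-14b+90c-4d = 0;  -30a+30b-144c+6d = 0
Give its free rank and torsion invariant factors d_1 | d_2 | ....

rank_ℚ(R)=3; free=4−3=1
SNF(R) diag = [2, 6, 18] → torsion [2, 6, 18]

Answer: M ≅ ℤ^1 ⊕ ℤ/2 ⊕ ℤ/6 ⊕ ℤ/18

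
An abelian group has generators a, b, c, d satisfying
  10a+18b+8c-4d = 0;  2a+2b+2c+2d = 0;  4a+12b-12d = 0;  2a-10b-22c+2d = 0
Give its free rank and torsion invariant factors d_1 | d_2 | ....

rank_ℚ(R)=4; free=4−4=0
SNF(R) diag = [2, 2, 4, 12] → torsion [2, 2, 4, 12]

Answer: M ≅ ℤ/2 ⊕ ℤ/2 ⊕ ℤ/4 ⊕ ℤ/12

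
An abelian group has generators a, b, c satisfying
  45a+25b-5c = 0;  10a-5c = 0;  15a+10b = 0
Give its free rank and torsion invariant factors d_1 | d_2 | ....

rank_ℚ(R)=3; free=3−3=0
SNF(R) diag = [5, 5, 5] → torsion [5, 5, 5]

Answer: M ≅ ℤ/5 ⊕ ℤ/5 ⊕ ℤ/5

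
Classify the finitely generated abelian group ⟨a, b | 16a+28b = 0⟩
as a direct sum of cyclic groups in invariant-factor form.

rank_ℚ(R)=1; free=2−1=1
SNF(R) diag = [4] → torsion [4]

Answer: M ≅ ℤ^1 ⊕ ℤ/4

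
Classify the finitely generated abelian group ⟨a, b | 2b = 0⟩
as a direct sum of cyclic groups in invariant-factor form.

Answer: M ≅ ℤ^1 ⊕ ℤ/2

Derivation:
rank_ℚ(R)=1; free=2−1=1
SNF(R) diag = [2] → torsion [2]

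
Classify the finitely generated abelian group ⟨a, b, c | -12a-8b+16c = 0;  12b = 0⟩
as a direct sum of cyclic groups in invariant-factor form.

rank_ℚ(R)=2; free=3−2=1
SNF(R) diag = [4, 12] → torsion [4, 12]

Answer: M ≅ ℤ^1 ⊕ ℤ/4 ⊕ ℤ/12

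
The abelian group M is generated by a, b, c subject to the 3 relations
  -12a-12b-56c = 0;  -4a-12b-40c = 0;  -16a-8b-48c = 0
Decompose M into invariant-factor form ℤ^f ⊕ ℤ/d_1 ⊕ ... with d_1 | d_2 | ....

rank_ℚ(R)=3; free=3−3=0
SNF(R) diag = [4, 8, 16] → torsion [4, 8, 16]

Answer: M ≅ ℤ/4 ⊕ ℤ/8 ⊕ ℤ/16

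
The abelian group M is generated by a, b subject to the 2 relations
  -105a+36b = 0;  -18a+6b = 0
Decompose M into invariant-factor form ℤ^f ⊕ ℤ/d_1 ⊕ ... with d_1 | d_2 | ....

Answer: M ≅ ℤ/3 ⊕ ℤ/6

Derivation:
rank_ℚ(R)=2; free=2−2=0
SNF(R) diag = [3, 6] → torsion [3, 6]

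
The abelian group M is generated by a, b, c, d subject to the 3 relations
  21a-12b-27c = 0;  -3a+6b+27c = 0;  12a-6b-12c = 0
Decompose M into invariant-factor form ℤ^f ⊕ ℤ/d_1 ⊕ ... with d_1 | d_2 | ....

Answer: M ≅ ℤ^1 ⊕ ℤ/3 ⊕ ℤ/6 ⊕ ℤ/6

Derivation:
rank_ℚ(R)=3; free=4−3=1
SNF(R) diag = [3, 6, 6] → torsion [3, 6, 6]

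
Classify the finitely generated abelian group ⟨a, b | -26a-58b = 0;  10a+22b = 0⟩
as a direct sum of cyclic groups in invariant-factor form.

rank_ℚ(R)=2; free=2−2=0
SNF(R) diag = [2, 4] → torsion [2, 4]

Answer: M ≅ ℤ/2 ⊕ ℤ/4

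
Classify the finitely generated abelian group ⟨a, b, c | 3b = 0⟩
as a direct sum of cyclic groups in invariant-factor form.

rank_ℚ(R)=1; free=3−1=2
SNF(R) diag = [3] → torsion [3]

Answer: M ≅ ℤ^2 ⊕ ℤ/3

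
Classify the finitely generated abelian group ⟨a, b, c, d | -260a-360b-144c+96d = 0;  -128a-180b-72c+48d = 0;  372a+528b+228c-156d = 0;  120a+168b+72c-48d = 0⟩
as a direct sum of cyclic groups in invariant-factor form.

rank_ℚ(R)=4; free=4−4=0
SNF(R) diag = [4, 12, 12, 24] → torsion [4, 12, 12, 24]

Answer: M ≅ ℤ/4 ⊕ ℤ/12 ⊕ ℤ/12 ⊕ ℤ/24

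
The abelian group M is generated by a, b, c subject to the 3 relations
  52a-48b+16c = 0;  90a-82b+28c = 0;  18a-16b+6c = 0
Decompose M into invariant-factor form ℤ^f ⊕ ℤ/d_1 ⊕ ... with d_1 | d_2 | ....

Answer: M ≅ ℤ/2 ⊕ ℤ/2 ⊕ ℤ/4

Derivation:
rank_ℚ(R)=3; free=3−3=0
SNF(R) diag = [2, 2, 4] → torsion [2, 2, 4]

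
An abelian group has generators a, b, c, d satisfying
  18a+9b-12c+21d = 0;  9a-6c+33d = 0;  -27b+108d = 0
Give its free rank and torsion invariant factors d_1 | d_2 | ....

Answer: M ≅ ℤ^1 ⊕ ℤ/3 ⊕ ℤ/9 ⊕ ℤ/27

Derivation:
rank_ℚ(R)=3; free=4−3=1
SNF(R) diag = [3, 9, 27] → torsion [3, 9, 27]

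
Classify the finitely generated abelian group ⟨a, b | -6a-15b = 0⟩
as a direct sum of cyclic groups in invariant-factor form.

rank_ℚ(R)=1; free=2−1=1
SNF(R) diag = [3] → torsion [3]

Answer: M ≅ ℤ^1 ⊕ ℤ/3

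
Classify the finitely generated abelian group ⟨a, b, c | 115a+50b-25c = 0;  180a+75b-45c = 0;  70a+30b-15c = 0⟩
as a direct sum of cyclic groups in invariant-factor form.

Answer: M ≅ ℤ/5 ⊕ ℤ/5 ⊕ ℤ/15

Derivation:
rank_ℚ(R)=3; free=3−3=0
SNF(R) diag = [5, 5, 15] → torsion [5, 5, 15]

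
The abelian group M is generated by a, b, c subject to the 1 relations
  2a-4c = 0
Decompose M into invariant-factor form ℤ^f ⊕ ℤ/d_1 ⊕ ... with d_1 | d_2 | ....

rank_ℚ(R)=1; free=3−1=2
SNF(R) diag = [2] → torsion [2]

Answer: M ≅ ℤ^2 ⊕ ℤ/2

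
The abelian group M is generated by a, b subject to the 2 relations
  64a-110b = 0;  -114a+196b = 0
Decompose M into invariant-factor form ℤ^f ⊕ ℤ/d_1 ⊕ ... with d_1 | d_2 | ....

rank_ℚ(R)=2; free=2−2=0
SNF(R) diag = [2, 2] → torsion [2, 2]

Answer: M ≅ ℤ/2 ⊕ ℤ/2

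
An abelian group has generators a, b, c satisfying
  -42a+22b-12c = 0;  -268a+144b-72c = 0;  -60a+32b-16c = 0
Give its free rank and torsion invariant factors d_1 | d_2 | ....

Answer: M ≅ ℤ/2 ⊕ ℤ/4 ⊕ ℤ/8

Derivation:
rank_ℚ(R)=3; free=3−3=0
SNF(R) diag = [2, 4, 8] → torsion [2, 4, 8]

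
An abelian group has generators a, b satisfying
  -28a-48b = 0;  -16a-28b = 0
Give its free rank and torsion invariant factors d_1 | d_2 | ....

Answer: M ≅ ℤ/4 ⊕ ℤ/4

Derivation:
rank_ℚ(R)=2; free=2−2=0
SNF(R) diag = [4, 4] → torsion [4, 4]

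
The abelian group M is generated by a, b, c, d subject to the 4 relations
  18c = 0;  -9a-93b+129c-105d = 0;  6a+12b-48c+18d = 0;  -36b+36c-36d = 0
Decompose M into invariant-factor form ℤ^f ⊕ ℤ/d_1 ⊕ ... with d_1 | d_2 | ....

Answer: M ≅ ℤ/3 ⊕ ℤ/6 ⊕ ℤ/18 ⊕ ℤ/36

Derivation:
rank_ℚ(R)=4; free=4−4=0
SNF(R) diag = [3, 6, 18, 36] → torsion [3, 6, 18, 36]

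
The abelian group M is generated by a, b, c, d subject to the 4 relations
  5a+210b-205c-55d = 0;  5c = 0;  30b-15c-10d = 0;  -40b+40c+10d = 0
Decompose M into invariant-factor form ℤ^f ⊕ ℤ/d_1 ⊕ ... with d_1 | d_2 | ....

rank_ℚ(R)=4; free=4−4=0
SNF(R) diag = [5, 5, 10, 10] → torsion [5, 5, 10, 10]

Answer: M ≅ ℤ/5 ⊕ ℤ/5 ⊕ ℤ/10 ⊕ ℤ/10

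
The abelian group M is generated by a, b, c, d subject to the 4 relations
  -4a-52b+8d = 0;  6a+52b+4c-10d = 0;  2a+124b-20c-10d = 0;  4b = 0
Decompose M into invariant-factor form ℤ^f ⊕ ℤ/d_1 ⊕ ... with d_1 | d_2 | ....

rank_ℚ(R)=4; free=4−4=0
SNF(R) diag = [2, 4, 4, 8] → torsion [2, 4, 4, 8]

Answer: M ≅ ℤ/2 ⊕ ℤ/4 ⊕ ℤ/4 ⊕ ℤ/8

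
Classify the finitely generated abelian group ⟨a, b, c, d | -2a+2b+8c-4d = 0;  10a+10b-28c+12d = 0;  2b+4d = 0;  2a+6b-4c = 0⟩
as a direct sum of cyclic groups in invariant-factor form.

rank_ℚ(R)=4; free=4−4=0
SNF(R) diag = [2, 2, 4, 12] → torsion [2, 2, 4, 12]

Answer: M ≅ ℤ/2 ⊕ ℤ/2 ⊕ ℤ/4 ⊕ ℤ/12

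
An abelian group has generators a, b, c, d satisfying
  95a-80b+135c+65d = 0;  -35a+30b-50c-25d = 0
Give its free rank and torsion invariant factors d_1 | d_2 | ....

Answer: M ≅ ℤ^2 ⊕ ℤ/5 ⊕ ℤ/5

Derivation:
rank_ℚ(R)=2; free=4−2=2
SNF(R) diag = [5, 5] → torsion [5, 5]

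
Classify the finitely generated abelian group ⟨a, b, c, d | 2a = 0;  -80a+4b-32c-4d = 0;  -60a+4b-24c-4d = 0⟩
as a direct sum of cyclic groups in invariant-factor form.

Answer: M ≅ ℤ^1 ⊕ ℤ/2 ⊕ ℤ/4 ⊕ ℤ/8

Derivation:
rank_ℚ(R)=3; free=4−3=1
SNF(R) diag = [2, 4, 8] → torsion [2, 4, 8]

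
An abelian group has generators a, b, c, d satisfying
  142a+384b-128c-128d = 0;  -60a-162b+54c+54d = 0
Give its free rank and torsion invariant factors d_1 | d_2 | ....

Answer: M ≅ ℤ^2 ⊕ ℤ/2 ⊕ ℤ/6

Derivation:
rank_ℚ(R)=2; free=4−2=2
SNF(R) diag = [2, 6] → torsion [2, 6]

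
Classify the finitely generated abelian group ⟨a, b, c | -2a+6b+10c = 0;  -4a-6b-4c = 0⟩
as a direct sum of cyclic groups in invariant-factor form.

Answer: M ≅ ℤ^1 ⊕ ℤ/2 ⊕ ℤ/6

Derivation:
rank_ℚ(R)=2; free=3−2=1
SNF(R) diag = [2, 6] → torsion [2, 6]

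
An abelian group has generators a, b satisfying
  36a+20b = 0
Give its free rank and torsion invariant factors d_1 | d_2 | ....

Answer: M ≅ ℤ^1 ⊕ ℤ/4

Derivation:
rank_ℚ(R)=1; free=2−1=1
SNF(R) diag = [4] → torsion [4]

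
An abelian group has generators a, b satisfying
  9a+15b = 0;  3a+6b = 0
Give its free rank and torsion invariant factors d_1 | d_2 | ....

rank_ℚ(R)=2; free=2−2=0
SNF(R) diag = [3, 3] → torsion [3, 3]

Answer: M ≅ ℤ/3 ⊕ ℤ/3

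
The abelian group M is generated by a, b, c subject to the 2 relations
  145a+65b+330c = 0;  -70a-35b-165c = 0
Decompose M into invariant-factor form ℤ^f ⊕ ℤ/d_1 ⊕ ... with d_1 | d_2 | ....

Answer: M ≅ ℤ^1 ⊕ ℤ/5 ⊕ ℤ/15

Derivation:
rank_ℚ(R)=2; free=3−2=1
SNF(R) diag = [5, 15] → torsion [5, 15]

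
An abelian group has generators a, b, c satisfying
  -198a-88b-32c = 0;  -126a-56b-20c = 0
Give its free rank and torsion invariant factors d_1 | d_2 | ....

Answer: M ≅ ℤ^1 ⊕ ℤ/2 ⊕ ℤ/4

Derivation:
rank_ℚ(R)=2; free=3−2=1
SNF(R) diag = [2, 4] → torsion [2, 4]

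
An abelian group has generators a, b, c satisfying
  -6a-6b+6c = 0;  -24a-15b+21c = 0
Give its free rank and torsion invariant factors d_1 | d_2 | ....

Answer: M ≅ ℤ^1 ⊕ ℤ/3 ⊕ ℤ/6

Derivation:
rank_ℚ(R)=2; free=3−2=1
SNF(R) diag = [3, 6] → torsion [3, 6]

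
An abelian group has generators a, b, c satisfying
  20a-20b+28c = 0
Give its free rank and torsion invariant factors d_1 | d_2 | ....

rank_ℚ(R)=1; free=3−1=2
SNF(R) diag = [4] → torsion [4]

Answer: M ≅ ℤ^2 ⊕ ℤ/4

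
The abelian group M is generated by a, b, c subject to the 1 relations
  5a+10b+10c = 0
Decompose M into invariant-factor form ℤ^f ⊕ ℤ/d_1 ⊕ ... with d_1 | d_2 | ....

Answer: M ≅ ℤ^2 ⊕ ℤ/5

Derivation:
rank_ℚ(R)=1; free=3−1=2
SNF(R) diag = [5] → torsion [5]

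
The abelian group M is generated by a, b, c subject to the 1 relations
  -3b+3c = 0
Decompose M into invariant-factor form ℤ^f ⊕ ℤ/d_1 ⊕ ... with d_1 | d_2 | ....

rank_ℚ(R)=1; free=3−1=2
SNF(R) diag = [3] → torsion [3]

Answer: M ≅ ℤ^2 ⊕ ℤ/3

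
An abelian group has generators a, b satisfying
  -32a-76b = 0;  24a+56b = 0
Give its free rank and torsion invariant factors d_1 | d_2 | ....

rank_ℚ(R)=2; free=2−2=0
SNF(R) diag = [4, 8] → torsion [4, 8]

Answer: M ≅ ℤ/4 ⊕ ℤ/8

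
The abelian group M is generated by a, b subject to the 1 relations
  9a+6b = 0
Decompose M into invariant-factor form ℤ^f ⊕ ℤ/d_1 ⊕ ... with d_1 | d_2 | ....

Answer: M ≅ ℤ^1 ⊕ ℤ/3

Derivation:
rank_ℚ(R)=1; free=2−1=1
SNF(R) diag = [3] → torsion [3]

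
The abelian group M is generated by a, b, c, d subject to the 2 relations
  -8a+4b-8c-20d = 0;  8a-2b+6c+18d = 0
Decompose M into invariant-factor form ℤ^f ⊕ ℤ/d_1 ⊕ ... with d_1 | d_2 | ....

Answer: M ≅ ℤ^2 ⊕ ℤ/2 ⊕ ℤ/4

Derivation:
rank_ℚ(R)=2; free=4−2=2
SNF(R) diag = [2, 4] → torsion [2, 4]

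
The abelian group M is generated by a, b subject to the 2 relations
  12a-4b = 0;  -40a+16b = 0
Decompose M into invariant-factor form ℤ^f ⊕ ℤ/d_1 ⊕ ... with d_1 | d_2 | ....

Answer: M ≅ ℤ/4 ⊕ ℤ/8

Derivation:
rank_ℚ(R)=2; free=2−2=0
SNF(R) diag = [4, 8] → torsion [4, 8]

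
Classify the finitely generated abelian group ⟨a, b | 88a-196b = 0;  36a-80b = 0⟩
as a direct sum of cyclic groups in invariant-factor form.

rank_ℚ(R)=2; free=2−2=0
SNF(R) diag = [4, 4] → torsion [4, 4]

Answer: M ≅ ℤ/4 ⊕ ℤ/4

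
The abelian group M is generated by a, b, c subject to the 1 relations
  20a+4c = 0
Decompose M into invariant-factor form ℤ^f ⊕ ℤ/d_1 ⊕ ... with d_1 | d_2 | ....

Answer: M ≅ ℤ^2 ⊕ ℤ/4

Derivation:
rank_ℚ(R)=1; free=3−1=2
SNF(R) diag = [4] → torsion [4]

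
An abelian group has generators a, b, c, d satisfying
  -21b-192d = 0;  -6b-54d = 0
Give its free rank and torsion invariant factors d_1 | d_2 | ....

Answer: M ≅ ℤ^2 ⊕ ℤ/3 ⊕ ℤ/6

Derivation:
rank_ℚ(R)=2; free=4−2=2
SNF(R) diag = [3, 6] → torsion [3, 6]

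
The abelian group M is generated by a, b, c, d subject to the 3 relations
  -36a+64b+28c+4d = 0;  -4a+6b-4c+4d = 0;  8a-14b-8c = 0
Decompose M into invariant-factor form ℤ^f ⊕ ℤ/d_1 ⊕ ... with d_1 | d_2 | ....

rank_ℚ(R)=3; free=4−3=1
SNF(R) diag = [2, 4, 8] → torsion [2, 4, 8]

Answer: M ≅ ℤ^1 ⊕ ℤ/2 ⊕ ℤ/4 ⊕ ℤ/8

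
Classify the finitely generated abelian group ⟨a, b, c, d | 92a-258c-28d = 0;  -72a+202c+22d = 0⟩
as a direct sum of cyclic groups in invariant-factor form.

rank_ℚ(R)=2; free=4−2=2
SNF(R) diag = [2, 2] → torsion [2, 2]

Answer: M ≅ ℤ^2 ⊕ ℤ/2 ⊕ ℤ/2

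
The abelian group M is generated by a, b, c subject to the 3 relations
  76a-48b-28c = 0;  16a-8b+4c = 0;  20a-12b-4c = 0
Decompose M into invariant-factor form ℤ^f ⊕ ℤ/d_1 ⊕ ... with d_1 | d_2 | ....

rank_ℚ(R)=3; free=3−3=0
SNF(R) diag = [4, 4, 4] → torsion [4, 4, 4]

Answer: M ≅ ℤ/4 ⊕ ℤ/4 ⊕ ℤ/4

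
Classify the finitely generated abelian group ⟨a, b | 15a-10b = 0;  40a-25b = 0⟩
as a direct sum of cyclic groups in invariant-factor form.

rank_ℚ(R)=2; free=2−2=0
SNF(R) diag = [5, 5] → torsion [5, 5]

Answer: M ≅ ℤ/5 ⊕ ℤ/5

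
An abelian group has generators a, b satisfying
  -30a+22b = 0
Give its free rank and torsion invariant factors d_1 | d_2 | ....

rank_ℚ(R)=1; free=2−1=1
SNF(R) diag = [2] → torsion [2]

Answer: M ≅ ℤ^1 ⊕ ℤ/2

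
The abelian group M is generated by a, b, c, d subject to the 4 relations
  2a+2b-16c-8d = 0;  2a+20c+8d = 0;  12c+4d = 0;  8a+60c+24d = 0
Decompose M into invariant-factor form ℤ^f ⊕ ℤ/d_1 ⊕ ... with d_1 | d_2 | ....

rank_ℚ(R)=4; free=4−4=0
SNF(R) diag = [2, 2, 4, 4] → torsion [2, 2, 4, 4]

Answer: M ≅ ℤ/2 ⊕ ℤ/2 ⊕ ℤ/4 ⊕ ℤ/4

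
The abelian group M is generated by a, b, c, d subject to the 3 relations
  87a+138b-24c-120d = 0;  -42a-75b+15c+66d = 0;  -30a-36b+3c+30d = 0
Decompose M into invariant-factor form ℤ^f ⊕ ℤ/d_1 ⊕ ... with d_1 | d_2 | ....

Answer: M ≅ ℤ^1 ⊕ ℤ/3 ⊕ ℤ/3 ⊕ ℤ/9

Derivation:
rank_ℚ(R)=3; free=4−3=1
SNF(R) diag = [3, 3, 9] → torsion [3, 3, 9]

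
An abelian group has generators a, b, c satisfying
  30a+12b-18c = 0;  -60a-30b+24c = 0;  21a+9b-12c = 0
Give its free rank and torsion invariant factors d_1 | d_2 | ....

Answer: M ≅ ℤ/3 ⊕ ℤ/6 ⊕ ℤ/6

Derivation:
rank_ℚ(R)=3; free=3−3=0
SNF(R) diag = [3, 6, 6] → torsion [3, 6, 6]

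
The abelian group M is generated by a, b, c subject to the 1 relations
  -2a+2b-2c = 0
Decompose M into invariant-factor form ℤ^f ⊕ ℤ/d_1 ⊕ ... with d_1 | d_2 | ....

rank_ℚ(R)=1; free=3−1=2
SNF(R) diag = [2] → torsion [2]

Answer: M ≅ ℤ^2 ⊕ ℤ/2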